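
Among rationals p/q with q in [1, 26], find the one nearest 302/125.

29/12

Expand x = 302/125 as a continued fraction with the Euclidean algorithm:
  302 = 2*125 + 52, so a_0 = 2.
  125 = 2*52 + 21, so a_1 = 2.
  52 = 2*21 + 10, so a_2 = 2.
  21 = 2*10 + 1, so a_3 = 2.
  10 = 10*1 + 0, so a_4 = 10.
so x = [2; 2, 2, 2, 10].
Convergents (p_i = a_i*p_{i-1} + p_{i-2}, q_i = a_i*q_{i-1} + q_{i-2} with p_{-2}=0, p_{-1}=1, q_{-2}=1, q_{-1}=0), until the denominator exceeds 26:
  i=0: a_0=2, p_0 = 2*1 + 0 = 2, q_0 = 2*0 + 1 = 1.
  i=1: a_1=2, p_1 = 2*2 + 1 = 5, q_1 = 2*1 + 0 = 2.
  i=2: a_2=2, p_2 = 2*5 + 2 = 12, q_2 = 2*2 + 1 = 5.
  i=3: a_3=2, p_3 = 2*12 + 5 = 29, q_3 = 2*5 + 2 = 12.
  i=4: a_4=10, p_4 = 10*29 + 12 = 302, q_4 = 10*12 + 5 = 125.
q_4 = 125 > 26, so the last convergent with denominator <= 26 is p_3/q_3 = 29/12.
The closest fraction with denominator <= 26 is either p_3/q_3 or the intermediate fraction (k*p_3 + p_2)/(k*q_3 + q_2) with the largest k >= 1 whose denominator stays <= 26; these approach x as k grows, and every other convergent or intermediate fraction in range is farther away.
Largest k: floor((26 - q_2)/q_3) = floor((26 - 5)/12) = 1.
That gives (1*29 + 12)/(1*12 + 5) = 41/17.
Compare the errors: |x - 29/12| = |302*12 - 29*125|/(125*12) = 1/1500, and |x - 41/17| = |302*17 - 41*125|/(125*17) = 9/2125.
Cross-multiplying, 1*2125 = 2125 < 13500 = 9*1500, so 1/1500 is smaller: the convergent 29/12 is closer to x than 41/17.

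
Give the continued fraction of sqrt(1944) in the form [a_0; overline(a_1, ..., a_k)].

[44; overline(11, 88)]

Write x_i = (sqrt(1944) + m_i)/d_i with (m_0, d_0) = (0, 1). a_0 = floor(sqrt(1944)) = 44, since 44^2 = 1936 <= 1944 < 2025 = 45^2.
Iterate m_{i+1} = d_i*a_i - m_i, d_{i+1} = (1944 - m_{i+1}^2)/d_i, a_{i+1} = floor((a_0 + m_{i+1})/d_{i+1}):
  m_1 = 1*44 - 0 = 44, d_1 = (1944 - 44^2)/1 = 8/1 = 8, a_1 = floor((44 + 44)/8) = 11.
  m_2 = 8*11 - 44 = 44, d_2 = (1944 - 44^2)/8 = 8/8 = 1, a_2 = floor((44 + 44)/1) = 88.
  m_3 = 1*88 - 44 = 44, d_3 = (1944 - 44^2)/1 = 8/1 = 8: (m_3, d_3) = (m_1, d_1) = (44, 8), so from here the quotients repeat a_1, a_2; the period length is 2.
Hence the expansion of sqrt(1944) is a_0 = 44 followed by the repeating block 11, 88 (period 2).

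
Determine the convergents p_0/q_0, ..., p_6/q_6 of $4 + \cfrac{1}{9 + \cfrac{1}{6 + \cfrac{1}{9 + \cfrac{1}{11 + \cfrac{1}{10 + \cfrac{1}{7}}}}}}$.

4/1, 37/9, 226/55, 2071/504, 23007/5599, 232141/56494, 1647994/401057

Using the convergent recurrence p_i = a_i*p_{i-1} + p_{i-2}, q_i = a_i*q_{i-1} + q_{i-2} with p_{-2}=0, p_{-1}=1, q_{-2}=1, q_{-1}=0:
  i=0: a_0=4, p_0 = 4*1 + 0 = 4, q_0 = 4*0 + 1 = 1.
  i=1: a_1=9, p_1 = 9*4 + 1 = 37, q_1 = 9*1 + 0 = 9.
  i=2: a_2=6, p_2 = 6*37 + 4 = 226, q_2 = 6*9 + 1 = 55.
  i=3: a_3=9, p_3 = 9*226 + 37 = 2071, q_3 = 9*55 + 9 = 504.
  i=4: a_4=11, p_4 = 11*2071 + 226 = 23007, q_4 = 11*504 + 55 = 5599.
  i=5: a_5=10, p_5 = 10*23007 + 2071 = 232141, q_5 = 10*5599 + 504 = 56494.
  i=6: a_6=7, p_6 = 7*232141 + 23007 = 1647994, q_6 = 7*56494 + 5599 = 401057.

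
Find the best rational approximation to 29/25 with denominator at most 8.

Expand x = 29/25 as a continued fraction with the Euclidean algorithm:
  29 = 1*25 + 4, so a_0 = 1.
  25 = 6*4 + 1, so a_1 = 6.
  4 = 4*1 + 0, so a_2 = 4.
so x = [1; 6, 4].
Convergents (p_i = a_i*p_{i-1} + p_{i-2}, q_i = a_i*q_{i-1} + q_{i-2} with p_{-2}=0, p_{-1}=1, q_{-2}=1, q_{-1}=0), until the denominator exceeds 8:
  i=0: a_0=1, p_0 = 1*1 + 0 = 1, q_0 = 1*0 + 1 = 1.
  i=1: a_1=6, p_1 = 6*1 + 1 = 7, q_1 = 6*1 + 0 = 6.
  i=2: a_2=4, p_2 = 4*7 + 1 = 29, q_2 = 4*6 + 1 = 25.
q_2 = 25 > 8, so the last convergent with denominator <= 8 is p_1/q_1 = 7/6.
The closest fraction with denominator <= 8 is either p_1/q_1 or the intermediate fraction (k*p_1 + p_0)/(k*q_1 + q_0) with the largest k >= 1 whose denominator stays <= 8; these approach x as k grows, and every other convergent or intermediate fraction in range is farther away.
Largest k: floor((8 - q_0)/q_1) = floor((8 - 1)/6) = 1.
That gives (1*7 + 1)/(1*6 + 1) = 8/7.
Compare the errors: |x - 7/6| = |29*6 - 7*25|/(25*6) = 1/150, and |x - 8/7| = |29*7 - 8*25|/(25*7) = 3/175.
Cross-multiplying, 1*175 = 175 < 450 = 3*150, so 1/150 is smaller: the convergent 7/6 is closer to x than 8/7.

7/6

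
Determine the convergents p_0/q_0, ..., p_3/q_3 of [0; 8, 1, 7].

Using the convergent recurrence p_i = a_i*p_{i-1} + p_{i-2}, q_i = a_i*q_{i-1} + q_{i-2} with p_{-2}=0, p_{-1}=1, q_{-2}=1, q_{-1}=0:
  i=0: a_0=0, p_0 = 0*1 + 0 = 0, q_0 = 0*0 + 1 = 1.
  i=1: a_1=8, p_1 = 8*0 + 1 = 1, q_1 = 8*1 + 0 = 8.
  i=2: a_2=1, p_2 = 1*1 + 0 = 1, q_2 = 1*8 + 1 = 9.
  i=3: a_3=7, p_3 = 7*1 + 1 = 8, q_3 = 7*9 + 8 = 71.

0/1, 1/8, 1/9, 8/71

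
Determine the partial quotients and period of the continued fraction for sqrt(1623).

[40; (3, 2, 26, 2, 3, 80)]

Write x_i = (sqrt(1623) + m_i)/d_i with (m_0, d_0) = (0, 1). a_0 = floor(sqrt(1623)) = 40, since 40^2 = 1600 <= 1623 < 1681 = 41^2.
Iterate m_{i+1} = d_i*a_i - m_i, d_{i+1} = (1623 - m_{i+1}^2)/d_i, a_{i+1} = floor((a_0 + m_{i+1})/d_{i+1}):
  m_1 = 1*40 - 0 = 40, d_1 = (1623 - 40^2)/1 = 23/1 = 23, a_1 = floor((40 + 40)/23) = 3.
  m_2 = 23*3 - 40 = 29, d_2 = (1623 - 29^2)/23 = 782/23 = 34, a_2 = floor((40 + 29)/34) = 2.
  m_3 = 34*2 - 29 = 39, d_3 = (1623 - 39^2)/34 = 102/34 = 3, a_3 = floor((40 + 39)/3) = 26.
  m_4 = 3*26 - 39 = 39, d_4 = (1623 - 39^2)/3 = 102/3 = 34, a_4 = floor((40 + 39)/34) = 2.
  m_5 = 34*2 - 39 = 29, d_5 = (1623 - 29^2)/34 = 782/34 = 23, a_5 = floor((40 + 29)/23) = 3.
  m_6 = 23*3 - 29 = 40, d_6 = (1623 - 40^2)/23 = 23/23 = 1, a_6 = floor((40 + 40)/1) = 80.
  m_7 = 1*80 - 40 = 40, d_7 = (1623 - 40^2)/1 = 23/1 = 23: (m_7, d_7) = (m_1, d_1) = (40, 23), so from here the quotients repeat a_1, ..., a_6; the period length is 6.
Hence the expansion of sqrt(1623) is a_0 = 40 followed by the repeating block 3, 2, 26, 2, 3, 80 (period 6).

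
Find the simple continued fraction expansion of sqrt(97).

[9; (1, 5, 1, 1, 1, 1, 1, 1, 5, 1, 18)]

Write x_i = (sqrt(97) + m_i)/d_i with (m_0, d_0) = (0, 1). a_0 = floor(sqrt(97)) = 9, since 9^2 = 81 <= 97 < 100 = 10^2.
Iterate m_{i+1} = d_i*a_i - m_i, d_{i+1} = (97 - m_{i+1}^2)/d_i, a_{i+1} = floor((a_0 + m_{i+1})/d_{i+1}):
  m_1 = 1*9 - 0 = 9, d_1 = (97 - 9^2)/1 = 16/1 = 16, a_1 = floor((9 + 9)/16) = 1.
  m_2 = 16*1 - 9 = 7, d_2 = (97 - 7^2)/16 = 48/16 = 3, a_2 = floor((9 + 7)/3) = 5.
  m_3 = 3*5 - 7 = 8, d_3 = (97 - 8^2)/3 = 33/3 = 11, a_3 = floor((9 + 8)/11) = 1.
  m_4 = 11*1 - 8 = 3, d_4 = (97 - 3^2)/11 = 88/11 = 8, a_4 = floor((9 + 3)/8) = 1.
  m_5 = 8*1 - 3 = 5, d_5 = (97 - 5^2)/8 = 72/8 = 9, a_5 = floor((9 + 5)/9) = 1.
  m_6 = 9*1 - 5 = 4, d_6 = (97 - 4^2)/9 = 81/9 = 9, a_6 = floor((9 + 4)/9) = 1.
  m_7 = 9*1 - 4 = 5, d_7 = (97 - 5^2)/9 = 72/9 = 8, a_7 = floor((9 + 5)/8) = 1.
  m_8 = 8*1 - 5 = 3, d_8 = (97 - 3^2)/8 = 88/8 = 11, a_8 = floor((9 + 3)/11) = 1.
  m_9 = 11*1 - 3 = 8, d_9 = (97 - 8^2)/11 = 33/11 = 3, a_9 = floor((9 + 8)/3) = 5.
  m_10 = 3*5 - 8 = 7, d_10 = (97 - 7^2)/3 = 48/3 = 16, a_10 = floor((9 + 7)/16) = 1.
  m_11 = 16*1 - 7 = 9, d_11 = (97 - 9^2)/16 = 16/16 = 1, a_11 = floor((9 + 9)/1) = 18.
  m_12 = 1*18 - 9 = 9, d_12 = (97 - 9^2)/1 = 16/1 = 16: (m_12, d_12) = (m_1, d_1) = (9, 16), so from here the quotients repeat a_1, ..., a_11; the period length is 11.
Hence the expansion of sqrt(97) is a_0 = 9 followed by the repeating block 1, 5, 1, 1, 1, 1, 1, 1, 5, 1, 18 (period 11).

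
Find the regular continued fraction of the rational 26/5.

[5; 5]

Run the Euclidean algorithm on 26 and 5; the successive quotients are the partial quotients a_0, a_1, ... (each step inverts the fractional part left over by the previous one):
  26 = 5*5 + 1, so a_0 = 5.
  5 = 5*1 + 0, so a_1 = 5.
The remainder reaches 0 after 2 divisions, so the expansion has 2 partial quotients, read off in order.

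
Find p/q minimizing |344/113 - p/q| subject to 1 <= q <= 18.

55/18

Expand x = 344/113 as a continued fraction with the Euclidean algorithm:
  344 = 3*113 + 5, so a_0 = 3.
  113 = 22*5 + 3, so a_1 = 22.
  5 = 1*3 + 2, so a_2 = 1.
  3 = 1*2 + 1, so a_3 = 1.
  2 = 2*1 + 0, so a_4 = 2.
so x = [3; 22, 1, 1, 2].
Convergents (p_i = a_i*p_{i-1} + p_{i-2}, q_i = a_i*q_{i-1} + q_{i-2} with p_{-2}=0, p_{-1}=1, q_{-2}=1, q_{-1}=0), until the denominator exceeds 18:
  i=0: a_0=3, p_0 = 3*1 + 0 = 3, q_0 = 3*0 + 1 = 1.
  i=1: a_1=22, p_1 = 22*3 + 1 = 67, q_1 = 22*1 + 0 = 22.
q_1 = 22 > 18, so the last convergent with denominator <= 18 is p_0/q_0 = 3/1.
The closest fraction with denominator <= 18 is either p_0/q_0 or the intermediate fraction (k*p_0 + p_{-1})/(k*q_0 + q_{-1}) with the largest k >= 1 whose denominator stays <= 18; these approach x as k grows, and every other convergent or intermediate fraction in range is farther away.
Largest k: floor((18 - q_{-1})/q_0) = floor((18 - 0)/1) = 18 (using the seeds p_{-1} = 1, q_{-1} = 0).
That gives (18*3 + 1)/(18*1 + 0) = 55/18.
Compare the errors: |x - 3/1| = |344*1 - 3*113|/(113*1) = 5/113, and |x - 55/18| = |344*18 - 55*113|/(113*18) = 23/2034.
Cross-multiplying, 23*113 = 2599 < 10170 = 5*2034, so 23/2034 is smaller: the intermediate fraction 55/18 is closer to x than 3/1.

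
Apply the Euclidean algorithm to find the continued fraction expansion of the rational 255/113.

[2; 3, 1, 8, 1, 2]

Run the Euclidean algorithm on 255 and 113; the successive quotients are the partial quotients a_0, a_1, ... (each step inverts the fractional part left over by the previous one):
  255 = 2*113 + 29, so a_0 = 2.
  113 = 3*29 + 26, so a_1 = 3.
  29 = 1*26 + 3, so a_2 = 1.
  26 = 8*3 + 2, so a_3 = 8.
  3 = 1*2 + 1, so a_4 = 1.
  2 = 2*1 + 0, so a_5 = 2.
The remainder reaches 0 after 6 divisions, so the expansion has 6 partial quotients, read off in order.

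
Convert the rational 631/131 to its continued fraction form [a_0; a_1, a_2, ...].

[4; 1, 4, 2, 5, 2]

Run the Euclidean algorithm on 631 and 131; the successive quotients are the partial quotients a_0, a_1, ... (each step inverts the fractional part left over by the previous one):
  631 = 4*131 + 107, so a_0 = 4.
  131 = 1*107 + 24, so a_1 = 1.
  107 = 4*24 + 11, so a_2 = 4.
  24 = 2*11 + 2, so a_3 = 2.
  11 = 5*2 + 1, so a_4 = 5.
  2 = 2*1 + 0, so a_5 = 2.
The remainder reaches 0 after 6 divisions, so the expansion has 6 partial quotients, read off in order.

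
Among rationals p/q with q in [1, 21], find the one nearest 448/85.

Expand x = 448/85 as a continued fraction with the Euclidean algorithm:
  448 = 5*85 + 23, so a_0 = 5.
  85 = 3*23 + 16, so a_1 = 3.
  23 = 1*16 + 7, so a_2 = 1.
  16 = 2*7 + 2, so a_3 = 2.
  7 = 3*2 + 1, so a_4 = 3.
  2 = 2*1 + 0, so a_5 = 2.
so x = [5; 3, 1, 2, 3, 2].
Convergents (p_i = a_i*p_{i-1} + p_{i-2}, q_i = a_i*q_{i-1} + q_{i-2} with p_{-2}=0, p_{-1}=1, q_{-2}=1, q_{-1}=0), until the denominator exceeds 21:
  i=0: a_0=5, p_0 = 5*1 + 0 = 5, q_0 = 5*0 + 1 = 1.
  i=1: a_1=3, p_1 = 3*5 + 1 = 16, q_1 = 3*1 + 0 = 3.
  i=2: a_2=1, p_2 = 1*16 + 5 = 21, q_2 = 1*3 + 1 = 4.
  i=3: a_3=2, p_3 = 2*21 + 16 = 58, q_3 = 2*4 + 3 = 11.
  i=4: a_4=3, p_4 = 3*58 + 21 = 195, q_4 = 3*11 + 4 = 37.
q_4 = 37 > 21, so the last convergent with denominator <= 21 is p_3/q_3 = 58/11.
The closest fraction with denominator <= 21 is either p_3/q_3 or the intermediate fraction (k*p_3 + p_2)/(k*q_3 + q_2) with the largest k >= 1 whose denominator stays <= 21; these approach x as k grows, and every other convergent or intermediate fraction in range is farther away.
Largest k: floor((21 - q_2)/q_3) = floor((21 - 4)/11) = 1.
That gives (1*58 + 21)/(1*11 + 4) = 79/15.
Compare the errors: |x - 58/11| = |448*11 - 58*85|/(85*11) = 2/935, and |x - 79/15| = |448*15 - 79*85|/(85*15) = 5/1275.
Cross-multiplying, 2*1275 = 2550 < 4675 = 5*935, so 2/935 is smaller: the convergent 58/11 is closer to x than 79/15.

58/11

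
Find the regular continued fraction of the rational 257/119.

Run the Euclidean algorithm on 257 and 119; the successive quotients are the partial quotients a_0, a_1, ... (each step inverts the fractional part left over by the previous one):
  257 = 2*119 + 19, so a_0 = 2.
  119 = 6*19 + 5, so a_1 = 6.
  19 = 3*5 + 4, so a_2 = 3.
  5 = 1*4 + 1, so a_3 = 1.
  4 = 4*1 + 0, so a_4 = 4.
The remainder reaches 0 after 5 divisions, so the expansion has 5 partial quotients, read off in order.

[2; 6, 3, 1, 4]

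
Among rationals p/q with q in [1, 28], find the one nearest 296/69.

Expand x = 296/69 as a continued fraction with the Euclidean algorithm:
  296 = 4*69 + 20, so a_0 = 4.
  69 = 3*20 + 9, so a_1 = 3.
  20 = 2*9 + 2, so a_2 = 2.
  9 = 4*2 + 1, so a_3 = 4.
  2 = 2*1 + 0, so a_4 = 2.
so x = [4; 3, 2, 4, 2].
Convergents (p_i = a_i*p_{i-1} + p_{i-2}, q_i = a_i*q_{i-1} + q_{i-2} with p_{-2}=0, p_{-1}=1, q_{-2}=1, q_{-1}=0), until the denominator exceeds 28:
  i=0: a_0=4, p_0 = 4*1 + 0 = 4, q_0 = 4*0 + 1 = 1.
  i=1: a_1=3, p_1 = 3*4 + 1 = 13, q_1 = 3*1 + 0 = 3.
  i=2: a_2=2, p_2 = 2*13 + 4 = 30, q_2 = 2*3 + 1 = 7.
  i=3: a_3=4, p_3 = 4*30 + 13 = 133, q_3 = 4*7 + 3 = 31.
q_3 = 31 > 28, so the last convergent with denominator <= 28 is p_2/q_2 = 30/7.
The closest fraction with denominator <= 28 is either p_2/q_2 or the intermediate fraction (k*p_2 + p_1)/(k*q_2 + q_1) with the largest k >= 1 whose denominator stays <= 28; these approach x as k grows, and every other convergent or intermediate fraction in range is farther away.
Largest k: floor((28 - q_1)/q_2) = floor((28 - 3)/7) = 3.
That gives (3*30 + 13)/(3*7 + 3) = 103/24.
Compare the errors: |x - 30/7| = |296*7 - 30*69|/(69*7) = 2/483, and |x - 103/24| = |296*24 - 103*69|/(69*24) = 3/1656.
Cross-multiplying, 3*483 = 1449 < 3312 = 2*1656, so 3/1656 is smaller: the intermediate fraction 103/24 is closer to x than 30/7.

103/24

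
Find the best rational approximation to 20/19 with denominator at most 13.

Expand x = 20/19 as a continued fraction with the Euclidean algorithm:
  20 = 1*19 + 1, so a_0 = 1.
  19 = 19*1 + 0, so a_1 = 19.
so x = [1; 19].
Convergents (p_i = a_i*p_{i-1} + p_{i-2}, q_i = a_i*q_{i-1} + q_{i-2} with p_{-2}=0, p_{-1}=1, q_{-2}=1, q_{-1}=0), until the denominator exceeds 13:
  i=0: a_0=1, p_0 = 1*1 + 0 = 1, q_0 = 1*0 + 1 = 1.
  i=1: a_1=19, p_1 = 19*1 + 1 = 20, q_1 = 19*1 + 0 = 19.
q_1 = 19 > 13, so the last convergent with denominator <= 13 is p_0/q_0 = 1/1.
The closest fraction with denominator <= 13 is either p_0/q_0 or the intermediate fraction (k*p_0 + p_{-1})/(k*q_0 + q_{-1}) with the largest k >= 1 whose denominator stays <= 13; these approach x as k grows, and every other convergent or intermediate fraction in range is farther away.
Largest k: floor((13 - q_{-1})/q_0) = floor((13 - 0)/1) = 13 (using the seeds p_{-1} = 1, q_{-1} = 0).
That gives (13*1 + 1)/(13*1 + 0) = 14/13.
Compare the errors: |x - 1/1| = |20*1 - 1*19|/(19*1) = 1/19, and |x - 14/13| = |20*13 - 14*19|/(19*13) = 6/247.
Cross-multiplying, 6*19 = 114 < 247 = 1*247, so 6/247 is smaller: the intermediate fraction 14/13 is closer to x than 1/1.

14/13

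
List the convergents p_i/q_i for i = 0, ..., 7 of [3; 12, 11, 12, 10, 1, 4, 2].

3/1, 37/12, 410/133, 4957/1608, 49980/16213, 54937/17821, 269728/87497, 594393/192815

Using the convergent recurrence p_i = a_i*p_{i-1} + p_{i-2}, q_i = a_i*q_{i-1} + q_{i-2} with p_{-2}=0, p_{-1}=1, q_{-2}=1, q_{-1}=0:
  i=0: a_0=3, p_0 = 3*1 + 0 = 3, q_0 = 3*0 + 1 = 1.
  i=1: a_1=12, p_1 = 12*3 + 1 = 37, q_1 = 12*1 + 0 = 12.
  i=2: a_2=11, p_2 = 11*37 + 3 = 410, q_2 = 11*12 + 1 = 133.
  i=3: a_3=12, p_3 = 12*410 + 37 = 4957, q_3 = 12*133 + 12 = 1608.
  i=4: a_4=10, p_4 = 10*4957 + 410 = 49980, q_4 = 10*1608 + 133 = 16213.
  i=5: a_5=1, p_5 = 1*49980 + 4957 = 54937, q_5 = 1*16213 + 1608 = 17821.
  i=6: a_6=4, p_6 = 4*54937 + 49980 = 269728, q_6 = 4*17821 + 16213 = 87497.
  i=7: a_7=2, p_7 = 2*269728 + 54937 = 594393, q_7 = 2*87497 + 17821 = 192815.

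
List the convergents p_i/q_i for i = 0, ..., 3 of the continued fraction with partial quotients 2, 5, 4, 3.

2/1, 11/5, 46/21, 149/68

Using the convergent recurrence p_i = a_i*p_{i-1} + p_{i-2}, q_i = a_i*q_{i-1} + q_{i-2} with p_{-2}=0, p_{-1}=1, q_{-2}=1, q_{-1}=0:
  i=0: a_0=2, p_0 = 2*1 + 0 = 2, q_0 = 2*0 + 1 = 1.
  i=1: a_1=5, p_1 = 5*2 + 1 = 11, q_1 = 5*1 + 0 = 5.
  i=2: a_2=4, p_2 = 4*11 + 2 = 46, q_2 = 4*5 + 1 = 21.
  i=3: a_3=3, p_3 = 3*46 + 11 = 149, q_3 = 3*21 + 5 = 68.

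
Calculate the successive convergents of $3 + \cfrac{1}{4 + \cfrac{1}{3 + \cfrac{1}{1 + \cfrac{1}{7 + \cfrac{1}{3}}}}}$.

Using the convergent recurrence p_i = a_i*p_{i-1} + p_{i-2}, q_i = a_i*q_{i-1} + q_{i-2} with p_{-2}=0, p_{-1}=1, q_{-2}=1, q_{-1}=0:
  i=0: a_0=3, p_0 = 3*1 + 0 = 3, q_0 = 3*0 + 1 = 1.
  i=1: a_1=4, p_1 = 4*3 + 1 = 13, q_1 = 4*1 + 0 = 4.
  i=2: a_2=3, p_2 = 3*13 + 3 = 42, q_2 = 3*4 + 1 = 13.
  i=3: a_3=1, p_3 = 1*42 + 13 = 55, q_3 = 1*13 + 4 = 17.
  i=4: a_4=7, p_4 = 7*55 + 42 = 427, q_4 = 7*17 + 13 = 132.
  i=5: a_5=3, p_5 = 3*427 + 55 = 1336, q_5 = 3*132 + 17 = 413.

3/1, 13/4, 42/13, 55/17, 427/132, 1336/413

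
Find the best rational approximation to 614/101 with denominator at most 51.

231/38

Expand x = 614/101 as a continued fraction with the Euclidean algorithm:
  614 = 6*101 + 8, so a_0 = 6.
  101 = 12*8 + 5, so a_1 = 12.
  8 = 1*5 + 3, so a_2 = 1.
  5 = 1*3 + 2, so a_3 = 1.
  3 = 1*2 + 1, so a_4 = 1.
  2 = 2*1 + 0, so a_5 = 2.
so x = [6; 12, 1, 1, 1, 2].
Convergents (p_i = a_i*p_{i-1} + p_{i-2}, q_i = a_i*q_{i-1} + q_{i-2} with p_{-2}=0, p_{-1}=1, q_{-2}=1, q_{-1}=0), until the denominator exceeds 51:
  i=0: a_0=6, p_0 = 6*1 + 0 = 6, q_0 = 6*0 + 1 = 1.
  i=1: a_1=12, p_1 = 12*6 + 1 = 73, q_1 = 12*1 + 0 = 12.
  i=2: a_2=1, p_2 = 1*73 + 6 = 79, q_2 = 1*12 + 1 = 13.
  i=3: a_3=1, p_3 = 1*79 + 73 = 152, q_3 = 1*13 + 12 = 25.
  i=4: a_4=1, p_4 = 1*152 + 79 = 231, q_4 = 1*25 + 13 = 38.
  i=5: a_5=2, p_5 = 2*231 + 152 = 614, q_5 = 2*38 + 25 = 101.
q_5 = 101 > 51, so the last convergent with denominator <= 51 is p_4/q_4 = 231/38.
The closest fraction with denominator <= 51 is either p_4/q_4 or the intermediate fraction (k*p_4 + p_3)/(k*q_4 + q_3) with the largest k >= 1 whose denominator stays <= 51; these approach x as k grows, and every other convergent or intermediate fraction in range is farther away.
Largest k: floor((51 - q_3)/q_4) = floor((51 - 25)/38) = 0.
Since k = 0, no intermediate fraction beyond p_4/q_4 has denominator <= 51, so the convergent 231/38 is the closest (its error is |614*38 - 231*101|/(101*38) = 1/3838).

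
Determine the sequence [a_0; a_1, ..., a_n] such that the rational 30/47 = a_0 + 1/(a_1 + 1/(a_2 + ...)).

[0; 1, 1, 1, 3, 4]

Run the Euclidean algorithm on 30 and 47; the successive quotients are the partial quotients a_0, a_1, ... (each step inverts the fractional part left over by the previous one):
  30 = 0*47 + 30, so a_0 = 0.
  47 = 1*30 + 17, so a_1 = 1.
  30 = 1*17 + 13, so a_2 = 1.
  17 = 1*13 + 4, so a_3 = 1.
  13 = 3*4 + 1, so a_4 = 3.
  4 = 4*1 + 0, so a_5 = 4.
The remainder reaches 0 after 6 divisions, so the expansion has 6 partial quotients, read off in order.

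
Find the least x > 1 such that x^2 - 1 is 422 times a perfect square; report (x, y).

First expand sqrt(422) as a continued fraction. With x_i = (sqrt(422) + m_i)/d_i and (m_0, d_0) = (0, 1): a_0 = floor(sqrt(422)) = 20, since 20^2 = 400 <= 422 < 441 = 21^2.
Iterate m_{i+1} = d_i*a_i - m_i, d_{i+1} = (422 - m_{i+1}^2)/d_i, a_{i+1} = floor((a_0 + m_{i+1})/d_{i+1}):
  m_1 = 1*20 - 0 = 20, d_1 = (422 - 20^2)/1 = 22/1 = 22, a_1 = floor((20 + 20)/22) = 1.
  m_2 = 22*1 - 20 = 2, d_2 = (422 - 2^2)/22 = 418/22 = 19, a_2 = floor((20 + 2)/19) = 1.
  m_3 = 19*1 - 2 = 17, d_3 = (422 - 17^2)/19 = 133/19 = 7, a_3 = floor((20 + 17)/7) = 5.
  m_4 = 7*5 - 17 = 18, d_4 = (422 - 18^2)/7 = 98/7 = 14, a_4 = floor((20 + 18)/14) = 2.
  m_5 = 14*2 - 18 = 10, d_5 = (422 - 10^2)/14 = 322/14 = 23, a_5 = floor((20 + 10)/23) = 1.
  m_6 = 23*1 - 10 = 13, d_6 = (422 - 13^2)/23 = 253/23 = 11, a_6 = floor((20 + 13)/11) = 3.
  m_7 = 11*3 - 13 = 20, d_7 = (422 - 20^2)/11 = 22/11 = 2, a_7 = floor((20 + 20)/2) = 20.
  m_8 = 2*20 - 20 = 20, d_8 = (422 - 20^2)/2 = 22/2 = 11, a_8 = floor((20 + 20)/11) = 3.
  m_9 = 11*3 - 20 = 13, d_9 = (422 - 13^2)/11 = 253/11 = 23, a_9 = floor((20 + 13)/23) = 1.
  m_10 = 23*1 - 13 = 10, d_10 = (422 - 10^2)/23 = 322/23 = 14, a_10 = floor((20 + 10)/14) = 2.
  m_11 = 14*2 - 10 = 18, d_11 = (422 - 18^2)/14 = 98/14 = 7, a_11 = floor((20 + 18)/7) = 5.
  m_12 = 7*5 - 18 = 17, d_12 = (422 - 17^2)/7 = 133/7 = 19, a_12 = floor((20 + 17)/19) = 1.
  m_13 = 19*1 - 17 = 2, d_13 = (422 - 2^2)/19 = 418/19 = 22, a_13 = floor((20 + 2)/22) = 1.
  m_14 = 22*1 - 2 = 20, d_14 = (422 - 20^2)/22 = 22/22 = 1, a_14 = floor((20 + 20)/1) = 40.
  m_15 = 1*40 - 20 = 20, d_15 = (422 - 20^2)/1 = 22/1 = 22: (m_15, d_15) = (m_1, d_1) = (20, 22), so from here the quotients repeat a_1, ..., a_14; the period length is 14.
So sqrt(422) = [20; (1, 1, 5, 2, 1, 3, 20, 3, 1, 2, 5, 1, 1, 40)] with period length k = 14.
k is even, so the fundamental solution of x^2 - 422y^2 = 1 is (p_{k-1}, q_{k-1}) = (p_13, q_13); compute convergents through index 13.
Convergents (p_i = a_i*p_{i-1} + p_{i-2}, q_i = a_i*q_{i-1} + q_{i-2} with p_{-2}=0, p_{-1}=1, q_{-2}=1, q_{-1}=0):
  i=0: a_0=20, p_0 = 20*1 + 0 = 20, q_0 = 20*0 + 1 = 1.
  i=1: a_1=1, p_1 = 1*20 + 1 = 21, q_1 = 1*1 + 0 = 1.
  i=2: a_2=1, p_2 = 1*21 + 20 = 41, q_2 = 1*1 + 1 = 2.
  i=3: a_3=5, p_3 = 5*41 + 21 = 226, q_3 = 5*2 + 1 = 11.
  i=4: a_4=2, p_4 = 2*226 + 41 = 493, q_4 = 2*11 + 2 = 24.
  i=5: a_5=1, p_5 = 1*493 + 226 = 719, q_5 = 1*24 + 11 = 35.
  i=6: a_6=3, p_6 = 3*719 + 493 = 2650, q_6 = 3*35 + 24 = 129.
  i=7: a_7=20, p_7 = 20*2650 + 719 = 53719, q_7 = 20*129 + 35 = 2615.
  i=8: a_8=3, p_8 = 3*53719 + 2650 = 163807, q_8 = 3*2615 + 129 = 7974.
  i=9: a_9=1, p_9 = 1*163807 + 53719 = 217526, q_9 = 1*7974 + 2615 = 10589.
  i=10: a_10=2, p_10 = 2*217526 + 163807 = 598859, q_10 = 2*10589 + 7974 = 29152.
  i=11: a_11=5, p_11 = 5*598859 + 217526 = 3211821, q_11 = 5*29152 + 10589 = 156349.
  i=12: a_12=1, p_12 = 1*3211821 + 598859 = 3810680, q_12 = 1*156349 + 29152 = 185501.
  i=13: a_13=1, p_13 = 1*3810680 + 3211821 = 7022501, q_13 = 1*185501 + 156349 = 341850.
Check: 7022501^2 - 422*341850^2 = 49315520295001 - 49315520295000 = 1, so (x, y) = (7022501, 341850) solves the equation, and by the theorem it is the least positive solution.

(x, y) = (7022501, 341850)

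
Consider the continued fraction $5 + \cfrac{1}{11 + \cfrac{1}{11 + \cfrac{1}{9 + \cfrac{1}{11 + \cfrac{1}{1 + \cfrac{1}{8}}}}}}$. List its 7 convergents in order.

Using the convergent recurrence p_i = a_i*p_{i-1} + p_{i-2}, q_i = a_i*q_{i-1} + q_{i-2} with p_{-2}=0, p_{-1}=1, q_{-2}=1, q_{-1}=0:
  i=0: a_0=5, p_0 = 5*1 + 0 = 5, q_0 = 5*0 + 1 = 1.
  i=1: a_1=11, p_1 = 11*5 + 1 = 56, q_1 = 11*1 + 0 = 11.
  i=2: a_2=11, p_2 = 11*56 + 5 = 621, q_2 = 11*11 + 1 = 122.
  i=3: a_3=9, p_3 = 9*621 + 56 = 5645, q_3 = 9*122 + 11 = 1109.
  i=4: a_4=11, p_4 = 11*5645 + 621 = 62716, q_4 = 11*1109 + 122 = 12321.
  i=5: a_5=1, p_5 = 1*62716 + 5645 = 68361, q_5 = 1*12321 + 1109 = 13430.
  i=6: a_6=8, p_6 = 8*68361 + 62716 = 609604, q_6 = 8*13430 + 12321 = 119761.

5/1, 56/11, 621/122, 5645/1109, 62716/12321, 68361/13430, 609604/119761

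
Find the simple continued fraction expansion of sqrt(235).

Write x_i = (sqrt(235) + m_i)/d_i with (m_0, d_0) = (0, 1). a_0 = floor(sqrt(235)) = 15, since 15^2 = 225 <= 235 < 256 = 16^2.
Iterate m_{i+1} = d_i*a_i - m_i, d_{i+1} = (235 - m_{i+1}^2)/d_i, a_{i+1} = floor((a_0 + m_{i+1})/d_{i+1}):
  m_1 = 1*15 - 0 = 15, d_1 = (235 - 15^2)/1 = 10/1 = 10, a_1 = floor((15 + 15)/10) = 3.
  m_2 = 10*3 - 15 = 15, d_2 = (235 - 15^2)/10 = 10/10 = 1, a_2 = floor((15 + 15)/1) = 30.
  m_3 = 1*30 - 15 = 15, d_3 = (235 - 15^2)/1 = 10/1 = 10: (m_3, d_3) = (m_1, d_1) = (15, 10), so from here the quotients repeat a_1, a_2; the period length is 2.
Hence the expansion of sqrt(235) is a_0 = 15 followed by the repeating block 3, 30 (period 2).

[15; (3, 30)]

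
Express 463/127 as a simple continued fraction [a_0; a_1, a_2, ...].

[3; 1, 1, 1, 4, 1, 1, 1, 2]

Run the Euclidean algorithm on 463 and 127; the successive quotients are the partial quotients a_0, a_1, ... (each step inverts the fractional part left over by the previous one):
  463 = 3*127 + 82, so a_0 = 3.
  127 = 1*82 + 45, so a_1 = 1.
  82 = 1*45 + 37, so a_2 = 1.
  45 = 1*37 + 8, so a_3 = 1.
  37 = 4*8 + 5, so a_4 = 4.
  8 = 1*5 + 3, so a_5 = 1.
  5 = 1*3 + 2, so a_6 = 1.
  3 = 1*2 + 1, so a_7 = 1.
  2 = 2*1 + 0, so a_8 = 2.
The remainder reaches 0 after 9 divisions, so the expansion has 9 partial quotients, read off in order.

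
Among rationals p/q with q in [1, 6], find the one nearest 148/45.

Expand x = 148/45 as a continued fraction with the Euclidean algorithm:
  148 = 3*45 + 13, so a_0 = 3.
  45 = 3*13 + 6, so a_1 = 3.
  13 = 2*6 + 1, so a_2 = 2.
  6 = 6*1 + 0, so a_3 = 6.
so x = [3; 3, 2, 6].
Convergents (p_i = a_i*p_{i-1} + p_{i-2}, q_i = a_i*q_{i-1} + q_{i-2} with p_{-2}=0, p_{-1}=1, q_{-2}=1, q_{-1}=0), until the denominator exceeds 6:
  i=0: a_0=3, p_0 = 3*1 + 0 = 3, q_0 = 3*0 + 1 = 1.
  i=1: a_1=3, p_1 = 3*3 + 1 = 10, q_1 = 3*1 + 0 = 3.
  i=2: a_2=2, p_2 = 2*10 + 3 = 23, q_2 = 2*3 + 1 = 7.
q_2 = 7 > 6, so the last convergent with denominator <= 6 is p_1/q_1 = 10/3.
The closest fraction with denominator <= 6 is either p_1/q_1 or the intermediate fraction (k*p_1 + p_0)/(k*q_1 + q_0) with the largest k >= 1 whose denominator stays <= 6; these approach x as k grows, and every other convergent or intermediate fraction in range is farther away.
Largest k: floor((6 - q_0)/q_1) = floor((6 - 1)/3) = 1.
That gives (1*10 + 3)/(1*3 + 1) = 13/4.
Compare the errors: |x - 10/3| = |148*3 - 10*45|/(45*3) = 6/135, and |x - 13/4| = |148*4 - 13*45|/(45*4) = 7/180.
Cross-multiplying, 7*135 = 945 < 1080 = 6*180, so 7/180 is smaller: the intermediate fraction 13/4 is closer to x than 10/3.

13/4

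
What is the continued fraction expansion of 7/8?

Run the Euclidean algorithm on 7 and 8; the successive quotients are the partial quotients a_0, a_1, ... (each step inverts the fractional part left over by the previous one):
  7 = 0*8 + 7, so a_0 = 0.
  8 = 1*7 + 1, so a_1 = 1.
  7 = 7*1 + 0, so a_2 = 7.
The remainder reaches 0 after 3 divisions, so the expansion has 3 partial quotients, read off in order.

[0; 1, 7]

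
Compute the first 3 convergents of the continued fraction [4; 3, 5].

Using the convergent recurrence p_i = a_i*p_{i-1} + p_{i-2}, q_i = a_i*q_{i-1} + q_{i-2} with p_{-2}=0, p_{-1}=1, q_{-2}=1, q_{-1}=0:
  i=0: a_0=4, p_0 = 4*1 + 0 = 4, q_0 = 4*0 + 1 = 1.
  i=1: a_1=3, p_1 = 3*4 + 1 = 13, q_1 = 3*1 + 0 = 3.
  i=2: a_2=5, p_2 = 5*13 + 4 = 69, q_2 = 5*3 + 1 = 16.

4/1, 13/3, 69/16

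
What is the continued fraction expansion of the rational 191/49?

[3; 1, 8, 1, 4]

Run the Euclidean algorithm on 191 and 49; the successive quotients are the partial quotients a_0, a_1, ... (each step inverts the fractional part left over by the previous one):
  191 = 3*49 + 44, so a_0 = 3.
  49 = 1*44 + 5, so a_1 = 1.
  44 = 8*5 + 4, so a_2 = 8.
  5 = 1*4 + 1, so a_3 = 1.
  4 = 4*1 + 0, so a_4 = 4.
The remainder reaches 0 after 5 divisions, so the expansion has 5 partial quotients, read off in order.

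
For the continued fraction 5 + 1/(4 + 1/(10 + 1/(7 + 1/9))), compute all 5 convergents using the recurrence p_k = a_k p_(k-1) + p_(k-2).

Using the convergent recurrence p_i = a_i*p_{i-1} + p_{i-2}, q_i = a_i*q_{i-1} + q_{i-2} with p_{-2}=0, p_{-1}=1, q_{-2}=1, q_{-1}=0:
  i=0: a_0=5, p_0 = 5*1 + 0 = 5, q_0 = 5*0 + 1 = 1.
  i=1: a_1=4, p_1 = 4*5 + 1 = 21, q_1 = 4*1 + 0 = 4.
  i=2: a_2=10, p_2 = 10*21 + 5 = 215, q_2 = 10*4 + 1 = 41.
  i=3: a_3=7, p_3 = 7*215 + 21 = 1526, q_3 = 7*41 + 4 = 291.
  i=4: a_4=9, p_4 = 9*1526 + 215 = 13949, q_4 = 9*291 + 41 = 2660.

5/1, 21/4, 215/41, 1526/291, 13949/2660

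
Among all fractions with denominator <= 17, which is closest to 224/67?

Expand x = 224/67 as a continued fraction with the Euclidean algorithm:
  224 = 3*67 + 23, so a_0 = 3.
  67 = 2*23 + 21, so a_1 = 2.
  23 = 1*21 + 2, so a_2 = 1.
  21 = 10*2 + 1, so a_3 = 10.
  2 = 2*1 + 0, so a_4 = 2.
so x = [3; 2, 1, 10, 2].
Convergents (p_i = a_i*p_{i-1} + p_{i-2}, q_i = a_i*q_{i-1} + q_{i-2} with p_{-2}=0, p_{-1}=1, q_{-2}=1, q_{-1}=0), until the denominator exceeds 17:
  i=0: a_0=3, p_0 = 3*1 + 0 = 3, q_0 = 3*0 + 1 = 1.
  i=1: a_1=2, p_1 = 2*3 + 1 = 7, q_1 = 2*1 + 0 = 2.
  i=2: a_2=1, p_2 = 1*7 + 3 = 10, q_2 = 1*2 + 1 = 3.
  i=3: a_3=10, p_3 = 10*10 + 7 = 107, q_3 = 10*3 + 2 = 32.
q_3 = 32 > 17, so the last convergent with denominator <= 17 is p_2/q_2 = 10/3.
The closest fraction with denominator <= 17 is either p_2/q_2 or the intermediate fraction (k*p_2 + p_1)/(k*q_2 + q_1) with the largest k >= 1 whose denominator stays <= 17; these approach x as k grows, and every other convergent or intermediate fraction in range is farther away.
Largest k: floor((17 - q_1)/q_2) = floor((17 - 2)/3) = 5.
That gives (5*10 + 7)/(5*3 + 2) = 57/17.
Compare the errors: |x - 10/3| = |224*3 - 10*67|/(67*3) = 2/201, and |x - 57/17| = |224*17 - 57*67|/(67*17) = 11/1139.
Cross-multiplying, 11*201 = 2211 < 2278 = 2*1139, so 11/1139 is smaller: the intermediate fraction 57/17 is closer to x than 10/3.

57/17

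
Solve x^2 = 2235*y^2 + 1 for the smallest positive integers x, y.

First expand sqrt(2235) as a continued fraction. With x_i = (sqrt(2235) + m_i)/d_i and (m_0, d_0) = (0, 1): a_0 = floor(sqrt(2235)) = 47, since 47^2 = 2209 <= 2235 < 2304 = 48^2.
Iterate m_{i+1} = d_i*a_i - m_i, d_{i+1} = (2235 - m_{i+1}^2)/d_i, a_{i+1} = floor((a_0 + m_{i+1})/d_{i+1}):
  m_1 = 1*47 - 0 = 47, d_1 = (2235 - 47^2)/1 = 26/1 = 26, a_1 = floor((47 + 47)/26) = 3.
  m_2 = 26*3 - 47 = 31, d_2 = (2235 - 31^2)/26 = 1274/26 = 49, a_2 = floor((47 + 31)/49) = 1.
  m_3 = 49*1 - 31 = 18, d_3 = (2235 - 18^2)/49 = 1911/49 = 39, a_3 = floor((47 + 18)/39) = 1.
  m_4 = 39*1 - 18 = 21, d_4 = (2235 - 21^2)/39 = 1794/39 = 46, a_4 = floor((47 + 21)/46) = 1.
  m_5 = 46*1 - 21 = 25, d_5 = (2235 - 25^2)/46 = 1610/46 = 35, a_5 = floor((47 + 25)/35) = 2.
  m_6 = 35*2 - 25 = 45, d_6 = (2235 - 45^2)/35 = 210/35 = 6, a_6 = floor((47 + 45)/6) = 15.
  m_7 = 6*15 - 45 = 45, d_7 = (2235 - 45^2)/6 = 210/6 = 35, a_7 = floor((47 + 45)/35) = 2.
  m_8 = 35*2 - 45 = 25, d_8 = (2235 - 25^2)/35 = 1610/35 = 46, a_8 = floor((47 + 25)/46) = 1.
  m_9 = 46*1 - 25 = 21, d_9 = (2235 - 21^2)/46 = 1794/46 = 39, a_9 = floor((47 + 21)/39) = 1.
  m_10 = 39*1 - 21 = 18, d_10 = (2235 - 18^2)/39 = 1911/39 = 49, a_10 = floor((47 + 18)/49) = 1.
  m_11 = 49*1 - 18 = 31, d_11 = (2235 - 31^2)/49 = 1274/49 = 26, a_11 = floor((47 + 31)/26) = 3.
  m_12 = 26*3 - 31 = 47, d_12 = (2235 - 47^2)/26 = 26/26 = 1, a_12 = floor((47 + 47)/1) = 94.
  m_13 = 1*94 - 47 = 47, d_13 = (2235 - 47^2)/1 = 26/1 = 26: (m_13, d_13) = (m_1, d_1) = (47, 26), so from here the quotients repeat a_1, ..., a_12; the period length is 12.
So sqrt(2235) = [47; (3, 1, 1, 1, 2, 15, 2, 1, 1, 1, 3, 94)] with period length k = 12.
k is even, so the fundamental solution of x^2 - 2235y^2 = 1 is (p_{k-1}, q_{k-1}) = (p_11, q_11); compute convergents through index 11.
Convergents (p_i = a_i*p_{i-1} + p_{i-2}, q_i = a_i*q_{i-1} + q_{i-2} with p_{-2}=0, p_{-1}=1, q_{-2}=1, q_{-1}=0):
  i=0: a_0=47, p_0 = 47*1 + 0 = 47, q_0 = 47*0 + 1 = 1.
  i=1: a_1=3, p_1 = 3*47 + 1 = 142, q_1 = 3*1 + 0 = 3.
  i=2: a_2=1, p_2 = 1*142 + 47 = 189, q_2 = 1*3 + 1 = 4.
  i=3: a_3=1, p_3 = 1*189 + 142 = 331, q_3 = 1*4 + 3 = 7.
  i=4: a_4=1, p_4 = 1*331 + 189 = 520, q_4 = 1*7 + 4 = 11.
  i=5: a_5=2, p_5 = 2*520 + 331 = 1371, q_5 = 2*11 + 7 = 29.
  i=6: a_6=15, p_6 = 15*1371 + 520 = 21085, q_6 = 15*29 + 11 = 446.
  i=7: a_7=2, p_7 = 2*21085 + 1371 = 43541, q_7 = 2*446 + 29 = 921.
  i=8: a_8=1, p_8 = 1*43541 + 21085 = 64626, q_8 = 1*921 + 446 = 1367.
  i=9: a_9=1, p_9 = 1*64626 + 43541 = 108167, q_9 = 1*1367 + 921 = 2288.
  i=10: a_10=1, p_10 = 1*108167 + 64626 = 172793, q_10 = 1*2288 + 1367 = 3655.
  i=11: a_11=3, p_11 = 3*172793 + 108167 = 626546, q_11 = 3*3655 + 2288 = 13253.
Check: 626546^2 - 2235*13253^2 = 392559890116 - 392559890115 = 1, so (x, y) = (626546, 13253) solves the equation, and by the theorem it is the least positive solution.

(x, y) = (626546, 13253)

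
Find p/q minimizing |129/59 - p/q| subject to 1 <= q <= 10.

11/5

Expand x = 129/59 as a continued fraction with the Euclidean algorithm:
  129 = 2*59 + 11, so a_0 = 2.
  59 = 5*11 + 4, so a_1 = 5.
  11 = 2*4 + 3, so a_2 = 2.
  4 = 1*3 + 1, so a_3 = 1.
  3 = 3*1 + 0, so a_4 = 3.
so x = [2; 5, 2, 1, 3].
Convergents (p_i = a_i*p_{i-1} + p_{i-2}, q_i = a_i*q_{i-1} + q_{i-2} with p_{-2}=0, p_{-1}=1, q_{-2}=1, q_{-1}=0), until the denominator exceeds 10:
  i=0: a_0=2, p_0 = 2*1 + 0 = 2, q_0 = 2*0 + 1 = 1.
  i=1: a_1=5, p_1 = 5*2 + 1 = 11, q_1 = 5*1 + 0 = 5.
  i=2: a_2=2, p_2 = 2*11 + 2 = 24, q_2 = 2*5 + 1 = 11.
q_2 = 11 > 10, so the last convergent with denominator <= 10 is p_1/q_1 = 11/5.
The closest fraction with denominator <= 10 is either p_1/q_1 or the intermediate fraction (k*p_1 + p_0)/(k*q_1 + q_0) with the largest k >= 1 whose denominator stays <= 10; these approach x as k grows, and every other convergent or intermediate fraction in range is farther away.
Largest k: floor((10 - q_0)/q_1) = floor((10 - 1)/5) = 1.
That gives (1*11 + 2)/(1*5 + 1) = 13/6.
Compare the errors: |x - 11/5| = |129*5 - 11*59|/(59*5) = 4/295, and |x - 13/6| = |129*6 - 13*59|/(59*6) = 7/354.
Cross-multiplying, 4*354 = 1416 < 2065 = 7*295, so 4/295 is smaller: the convergent 11/5 is closer to x than 13/6.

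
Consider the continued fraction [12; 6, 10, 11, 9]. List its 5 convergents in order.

Using the convergent recurrence p_i = a_i*p_{i-1} + p_{i-2}, q_i = a_i*q_{i-1} + q_{i-2} with p_{-2}=0, p_{-1}=1, q_{-2}=1, q_{-1}=0:
  i=0: a_0=12, p_0 = 12*1 + 0 = 12, q_0 = 12*0 + 1 = 1.
  i=1: a_1=6, p_1 = 6*12 + 1 = 73, q_1 = 6*1 + 0 = 6.
  i=2: a_2=10, p_2 = 10*73 + 12 = 742, q_2 = 10*6 + 1 = 61.
  i=3: a_3=11, p_3 = 11*742 + 73 = 8235, q_3 = 11*61 + 6 = 677.
  i=4: a_4=9, p_4 = 9*8235 + 742 = 74857, q_4 = 9*677 + 61 = 6154.

12/1, 73/6, 742/61, 8235/677, 74857/6154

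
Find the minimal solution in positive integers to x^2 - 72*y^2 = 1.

First expand sqrt(72) as a continued fraction. With x_i = (sqrt(72) + m_i)/d_i and (m_0, d_0) = (0, 1): a_0 = floor(sqrt(72)) = 8, since 8^2 = 64 <= 72 < 81 = 9^2.
Iterate m_{i+1} = d_i*a_i - m_i, d_{i+1} = (72 - m_{i+1}^2)/d_i, a_{i+1} = floor((a_0 + m_{i+1})/d_{i+1}):
  m_1 = 1*8 - 0 = 8, d_1 = (72 - 8^2)/1 = 8/1 = 8, a_1 = floor((8 + 8)/8) = 2.
  m_2 = 8*2 - 8 = 8, d_2 = (72 - 8^2)/8 = 8/8 = 1, a_2 = floor((8 + 8)/1) = 16.
  m_3 = 1*16 - 8 = 8, d_3 = (72 - 8^2)/1 = 8/1 = 8: (m_3, d_3) = (m_1, d_1) = (8, 8), so from here the quotients repeat a_1, a_2; the period length is 2.
So sqrt(72) = [8; (2, 16)] with period length k = 2.
k is even, so the fundamental solution of x^2 - 72y^2 = 1 is (p_{k-1}, q_{k-1}) = (p_1, q_1); compute convergents through index 1.
Convergents (p_i = a_i*p_{i-1} + p_{i-2}, q_i = a_i*q_{i-1} + q_{i-2} with p_{-2}=0, p_{-1}=1, q_{-2}=1, q_{-1}=0):
  i=0: a_0=8, p_0 = 8*1 + 0 = 8, q_0 = 8*0 + 1 = 1.
  i=1: a_1=2, p_1 = 2*8 + 1 = 17, q_1 = 2*1 + 0 = 2.
Check: 17^2 - 72*2^2 = 289 - 288 = 1, so (x, y) = (17, 2) solves the equation, and by the theorem it is the least positive solution.

(x, y) = (17, 2)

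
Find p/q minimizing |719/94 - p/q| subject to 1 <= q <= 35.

Expand x = 719/94 as a continued fraction with the Euclidean algorithm:
  719 = 7*94 + 61, so a_0 = 7.
  94 = 1*61 + 33, so a_1 = 1.
  61 = 1*33 + 28, so a_2 = 1.
  33 = 1*28 + 5, so a_3 = 1.
  28 = 5*5 + 3, so a_4 = 5.
  5 = 1*3 + 2, so a_5 = 1.
  3 = 1*2 + 1, so a_6 = 1.
  2 = 2*1 + 0, so a_7 = 2.
so x = [7; 1, 1, 1, 5, 1, 1, 2].
Convergents (p_i = a_i*p_{i-1} + p_{i-2}, q_i = a_i*q_{i-1} + q_{i-2} with p_{-2}=0, p_{-1}=1, q_{-2}=1, q_{-1}=0), until the denominator exceeds 35:
  i=0: a_0=7, p_0 = 7*1 + 0 = 7, q_0 = 7*0 + 1 = 1.
  i=1: a_1=1, p_1 = 1*7 + 1 = 8, q_1 = 1*1 + 0 = 1.
  i=2: a_2=1, p_2 = 1*8 + 7 = 15, q_2 = 1*1 + 1 = 2.
  i=3: a_3=1, p_3 = 1*15 + 8 = 23, q_3 = 1*2 + 1 = 3.
  i=4: a_4=5, p_4 = 5*23 + 15 = 130, q_4 = 5*3 + 2 = 17.
  i=5: a_5=1, p_5 = 1*130 + 23 = 153, q_5 = 1*17 + 3 = 20.
  i=6: a_6=1, p_6 = 1*153 + 130 = 283, q_6 = 1*20 + 17 = 37.
q_6 = 37 > 35, so the last convergent with denominator <= 35 is p_5/q_5 = 153/20.
The closest fraction with denominator <= 35 is either p_5/q_5 or the intermediate fraction (k*p_5 + p_4)/(k*q_5 + q_4) with the largest k >= 1 whose denominator stays <= 35; these approach x as k grows, and every other convergent or intermediate fraction in range is farther away.
Largest k: floor((35 - q_4)/q_5) = floor((35 - 17)/20) = 0.
Since k = 0, no intermediate fraction beyond p_5/q_5 has denominator <= 35, so the convergent 153/20 is the closest (its error is |719*20 - 153*94|/(94*20) = 2/1880).

153/20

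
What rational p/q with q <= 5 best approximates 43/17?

Expand x = 43/17 as a continued fraction with the Euclidean algorithm:
  43 = 2*17 + 9, so a_0 = 2.
  17 = 1*9 + 8, so a_1 = 1.
  9 = 1*8 + 1, so a_2 = 1.
  8 = 8*1 + 0, so a_3 = 8.
so x = [2; 1, 1, 8].
Convergents (p_i = a_i*p_{i-1} + p_{i-2}, q_i = a_i*q_{i-1} + q_{i-2} with p_{-2}=0, p_{-1}=1, q_{-2}=1, q_{-1}=0), until the denominator exceeds 5:
  i=0: a_0=2, p_0 = 2*1 + 0 = 2, q_0 = 2*0 + 1 = 1.
  i=1: a_1=1, p_1 = 1*2 + 1 = 3, q_1 = 1*1 + 0 = 1.
  i=2: a_2=1, p_2 = 1*3 + 2 = 5, q_2 = 1*1 + 1 = 2.
  i=3: a_3=8, p_3 = 8*5 + 3 = 43, q_3 = 8*2 + 1 = 17.
q_3 = 17 > 5, so the last convergent with denominator <= 5 is p_2/q_2 = 5/2.
The closest fraction with denominator <= 5 is either p_2/q_2 or the intermediate fraction (k*p_2 + p_1)/(k*q_2 + q_1) with the largest k >= 1 whose denominator stays <= 5; these approach x as k grows, and every other convergent or intermediate fraction in range is farther away.
Largest k: floor((5 - q_1)/q_2) = floor((5 - 1)/2) = 2.
That gives (2*5 + 3)/(2*2 + 1) = 13/5.
Compare the errors: |x - 5/2| = |43*2 - 5*17|/(17*2) = 1/34, and |x - 13/5| = |43*5 - 13*17|/(17*5) = 6/85.
Cross-multiplying, 1*85 = 85 < 204 = 6*34, so 1/34 is smaller: the convergent 5/2 is closer to x than 13/5.

5/2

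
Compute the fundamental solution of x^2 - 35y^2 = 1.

(x, y) = (6, 1)

First expand sqrt(35) as a continued fraction. With x_i = (sqrt(35) + m_i)/d_i and (m_0, d_0) = (0, 1): a_0 = floor(sqrt(35)) = 5, since 5^2 = 25 <= 35 < 36 = 6^2.
Iterate m_{i+1} = d_i*a_i - m_i, d_{i+1} = (35 - m_{i+1}^2)/d_i, a_{i+1} = floor((a_0 + m_{i+1})/d_{i+1}):
  m_1 = 1*5 - 0 = 5, d_1 = (35 - 5^2)/1 = 10/1 = 10, a_1 = floor((5 + 5)/10) = 1.
  m_2 = 10*1 - 5 = 5, d_2 = (35 - 5^2)/10 = 10/10 = 1, a_2 = floor((5 + 5)/1) = 10.
  m_3 = 1*10 - 5 = 5, d_3 = (35 - 5^2)/1 = 10/1 = 10: (m_3, d_3) = (m_1, d_1) = (5, 10), so from here the quotients repeat a_1, a_2; the period length is 2.
So sqrt(35) = [5; (1, 10)] with period length k = 2.
k is even, so the fundamental solution of x^2 - 35y^2 = 1 is (p_{k-1}, q_{k-1}) = (p_1, q_1); compute convergents through index 1.
Convergents (p_i = a_i*p_{i-1} + p_{i-2}, q_i = a_i*q_{i-1} + q_{i-2} with p_{-2}=0, p_{-1}=1, q_{-2}=1, q_{-1}=0):
  i=0: a_0=5, p_0 = 5*1 + 0 = 5, q_0 = 5*0 + 1 = 1.
  i=1: a_1=1, p_1 = 1*5 + 1 = 6, q_1 = 1*1 + 0 = 1.
Check: 6^2 - 35*1^2 = 36 - 35 = 1, so (x, y) = (6, 1) solves the equation, and by the theorem it is the least positive solution.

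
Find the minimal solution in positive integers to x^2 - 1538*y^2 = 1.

(x, y) = (813603, 20746)

First expand sqrt(1538) as a continued fraction. With x_i = (sqrt(1538) + m_i)/d_i and (m_0, d_0) = (0, 1): a_0 = floor(sqrt(1538)) = 39, since 39^2 = 1521 <= 1538 < 1600 = 40^2.
Iterate m_{i+1} = d_i*a_i - m_i, d_{i+1} = (1538 - m_{i+1}^2)/d_i, a_{i+1} = floor((a_0 + m_{i+1})/d_{i+1}):
  m_1 = 1*39 - 0 = 39, d_1 = (1538 - 39^2)/1 = 17/1 = 17, a_1 = floor((39 + 39)/17) = 4.
  m_2 = 17*4 - 39 = 29, d_2 = (1538 - 29^2)/17 = 697/17 = 41, a_2 = floor((39 + 29)/41) = 1.
  m_3 = 41*1 - 29 = 12, d_3 = (1538 - 12^2)/41 = 1394/41 = 34, a_3 = floor((39 + 12)/34) = 1.
  m_4 = 34*1 - 12 = 22, d_4 = (1538 - 22^2)/34 = 1054/34 = 31, a_4 = floor((39 + 22)/31) = 1.
  m_5 = 31*1 - 22 = 9, d_5 = (1538 - 9^2)/31 = 1457/31 = 47, a_5 = floor((39 + 9)/47) = 1.
  m_6 = 47*1 - 9 = 38, d_6 = (1538 - 38^2)/47 = 94/47 = 2, a_6 = floor((39 + 38)/2) = 38.
  m_7 = 2*38 - 38 = 38, d_7 = (1538 - 38^2)/2 = 94/2 = 47, a_7 = floor((39 + 38)/47) = 1.
  m_8 = 47*1 - 38 = 9, d_8 = (1538 - 9^2)/47 = 1457/47 = 31, a_8 = floor((39 + 9)/31) = 1.
  m_9 = 31*1 - 9 = 22, d_9 = (1538 - 22^2)/31 = 1054/31 = 34, a_9 = floor((39 + 22)/34) = 1.
  m_10 = 34*1 - 22 = 12, d_10 = (1538 - 12^2)/34 = 1394/34 = 41, a_10 = floor((39 + 12)/41) = 1.
  m_11 = 41*1 - 12 = 29, d_11 = (1538 - 29^2)/41 = 697/41 = 17, a_11 = floor((39 + 29)/17) = 4.
  m_12 = 17*4 - 29 = 39, d_12 = (1538 - 39^2)/17 = 17/17 = 1, a_12 = floor((39 + 39)/1) = 78.
  m_13 = 1*78 - 39 = 39, d_13 = (1538 - 39^2)/1 = 17/1 = 17: (m_13, d_13) = (m_1, d_1) = (39, 17), so from here the quotients repeat a_1, ..., a_12; the period length is 12.
So sqrt(1538) = [39; (4, 1, 1, 1, 1, 38, 1, 1, 1, 1, 4, 78)] with period length k = 12.
k is even, so the fundamental solution of x^2 - 1538y^2 = 1 is (p_{k-1}, q_{k-1}) = (p_11, q_11); compute convergents through index 11.
Convergents (p_i = a_i*p_{i-1} + p_{i-2}, q_i = a_i*q_{i-1} + q_{i-2} with p_{-2}=0, p_{-1}=1, q_{-2}=1, q_{-1}=0):
  i=0: a_0=39, p_0 = 39*1 + 0 = 39, q_0 = 39*0 + 1 = 1.
  i=1: a_1=4, p_1 = 4*39 + 1 = 157, q_1 = 4*1 + 0 = 4.
  i=2: a_2=1, p_2 = 1*157 + 39 = 196, q_2 = 1*4 + 1 = 5.
  i=3: a_3=1, p_3 = 1*196 + 157 = 353, q_3 = 1*5 + 4 = 9.
  i=4: a_4=1, p_4 = 1*353 + 196 = 549, q_4 = 1*9 + 5 = 14.
  i=5: a_5=1, p_5 = 1*549 + 353 = 902, q_5 = 1*14 + 9 = 23.
  i=6: a_6=38, p_6 = 38*902 + 549 = 34825, q_6 = 38*23 + 14 = 888.
  i=7: a_7=1, p_7 = 1*34825 + 902 = 35727, q_7 = 1*888 + 23 = 911.
  i=8: a_8=1, p_8 = 1*35727 + 34825 = 70552, q_8 = 1*911 + 888 = 1799.
  i=9: a_9=1, p_9 = 1*70552 + 35727 = 106279, q_9 = 1*1799 + 911 = 2710.
  i=10: a_10=1, p_10 = 1*106279 + 70552 = 176831, q_10 = 1*2710 + 1799 = 4509.
  i=11: a_11=4, p_11 = 4*176831 + 106279 = 813603, q_11 = 4*4509 + 2710 = 20746.
Check: 813603^2 - 1538*20746^2 = 661949841609 - 661949841608 = 1, so (x, y) = (813603, 20746) solves the equation, and by the theorem it is the least positive solution.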